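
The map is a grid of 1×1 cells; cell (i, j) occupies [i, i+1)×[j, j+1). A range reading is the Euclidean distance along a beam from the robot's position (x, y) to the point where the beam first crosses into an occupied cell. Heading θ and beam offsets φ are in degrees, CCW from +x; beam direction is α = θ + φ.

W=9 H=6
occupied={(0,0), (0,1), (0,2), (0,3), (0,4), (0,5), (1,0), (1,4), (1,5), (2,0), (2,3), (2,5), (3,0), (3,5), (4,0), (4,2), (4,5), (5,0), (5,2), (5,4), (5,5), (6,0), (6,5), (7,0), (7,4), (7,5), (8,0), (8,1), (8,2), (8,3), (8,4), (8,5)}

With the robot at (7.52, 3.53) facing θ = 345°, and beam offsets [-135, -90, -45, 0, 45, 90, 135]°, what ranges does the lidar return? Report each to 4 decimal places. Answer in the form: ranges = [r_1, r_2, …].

ranges = [1.7551, 2.6192, 0.9600, 0.4969, 0.5543, 0.4866, 0.5427]

beam 1: φ=-135°, α=210°
  d=(-0.8660,-0.5000)  start (7,3)  tX=0.6004 tY=1.0600  stride 1/|dx|=1.1547 1/|dy|=2.0000
    cross x-line → (6,3), t=0.6004
    cross y-line → (6,2), t=1.0600
    cross x-line → (5,2), t=1.7551 (wall)
  → r_1 = 1.7551
beam 2: φ=-90°, α=255°
  d=(-0.2588,-0.9659)  start (7,3)  tX=2.0091 tY=0.5487  stride 1/|dx|=3.8637 1/|dy|=1.0353
    cross y-line → (7,2), t=0.5487
    cross y-line → (7,1), t=1.5840
    cross x-line → (6,1), t=2.0091
    cross y-line → (6,0), t=2.6192 (wall)
  → r_2 = 2.6192
beam 3: φ=-45°, α=300°
  d=(0.5000,-0.8660)  start (7,3)  tX=0.9600 tY=0.6120  stride 1/|dx|=2.0000 1/|dy|=1.1547
    cross y-line → (7,2), t=0.6120
    cross x-line → (8,2), t=0.9600 (wall)
  → r_3 = 0.9600
beam 4: φ=0°, α=345°
  d=(0.9659,-0.2588)  start (7,3)  tX=0.4969 tY=2.0478  stride 1/|dx|=1.0353 1/|dy|=3.8637
    cross x-line → (8,3), t=0.4969 (wall)
  → r_4 = 0.4969
beam 5: φ=45°, α=30°
  d=(0.8660,0.5000)  start (7,3)  tX=0.5543 tY=0.9400  stride 1/|dx|=1.1547 1/|dy|=2.0000
    cross x-line → (8,3), t=0.5543 (wall)
  → r_5 = 0.5543
beam 6: φ=90°, α=75°
  d=(0.2588,0.9659)  start (7,3)  tX=1.8546 tY=0.4866  stride 1/|dx|=3.8637 1/|dy|=1.0353
    cross y-line → (7,4), t=0.4866 (wall)
  → r_6 = 0.4866
beam 7: φ=135°, α=120°
  d=(-0.5000,0.8660)  start (7,3)  tX=1.0400 tY=0.5427  stride 1/|dx|=2.0000 1/|dy|=1.1547
    cross y-line → (7,4), t=0.5427 (wall)
  → r_7 = 0.5427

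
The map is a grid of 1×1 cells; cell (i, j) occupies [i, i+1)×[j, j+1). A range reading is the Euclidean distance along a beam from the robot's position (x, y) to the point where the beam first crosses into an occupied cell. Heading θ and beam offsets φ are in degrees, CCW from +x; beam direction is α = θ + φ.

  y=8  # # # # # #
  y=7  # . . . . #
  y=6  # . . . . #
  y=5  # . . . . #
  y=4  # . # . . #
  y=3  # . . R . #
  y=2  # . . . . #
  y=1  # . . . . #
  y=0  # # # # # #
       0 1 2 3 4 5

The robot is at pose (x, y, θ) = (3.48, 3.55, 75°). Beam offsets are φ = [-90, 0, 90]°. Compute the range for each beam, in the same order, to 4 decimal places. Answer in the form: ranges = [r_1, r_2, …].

beam 1: φ=-90°, α=345°
  d=(0.9659,-0.2588)  start (3,3)  tX=0.5383 tY=2.1250  stride 1/|dx|=1.0353 1/|dy|=3.8637
    cross x-line → (4,3), t=0.5383
    cross x-line → (5,3), t=1.5736 (wall)
  → r_1 = 1.5736
beam 2: φ=0°, α=75°
  d=(0.2588,0.9659)  start (3,3)  tX=2.0091 tY=0.4659  stride 1/|dx|=3.8637 1/|dy|=1.0353
    cross y-line → (3,4), t=0.4659
    cross y-line → (3,5), t=1.5012
    cross x-line → (4,5), t=2.0091
    cross y-line → (4,6), t=2.5364
    cross y-line → (4,7), t=3.5717
    cross y-line → (4,8), t=4.6070 (wall)
  → r_2 = 4.6070
beam 3: φ=90°, α=165°
  d=(-0.9659,0.2588)  start (3,3)  tX=0.4969 tY=1.7387  stride 1/|dx|=1.0353 1/|dy|=3.8637
    cross x-line → (2,3), t=0.4969
    cross x-line → (1,3), t=1.5322
    cross y-line → (1,4), t=1.7387
    cross x-line → (0,4), t=2.5675 (wall)
  → r_3 = 2.5675

ranges = [1.5736, 4.6070, 2.5675]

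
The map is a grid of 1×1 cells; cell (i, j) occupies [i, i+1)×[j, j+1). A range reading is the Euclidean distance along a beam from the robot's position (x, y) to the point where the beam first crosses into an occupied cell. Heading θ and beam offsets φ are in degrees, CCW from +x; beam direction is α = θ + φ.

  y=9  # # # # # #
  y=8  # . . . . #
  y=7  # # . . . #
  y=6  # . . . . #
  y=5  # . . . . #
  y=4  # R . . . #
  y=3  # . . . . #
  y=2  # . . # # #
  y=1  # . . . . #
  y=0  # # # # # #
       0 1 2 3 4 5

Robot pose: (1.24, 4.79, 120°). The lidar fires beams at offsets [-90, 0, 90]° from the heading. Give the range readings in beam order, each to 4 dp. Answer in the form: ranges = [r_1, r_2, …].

beam 1: φ=-90°, α=30°
  direction (0.8660, 0.5000); cell (1,4); t to first gridline: x 0.8776, y 0.4200 (then +1.1547 / +2.0000)
    (1,5) via y @ 0.4200
    (2,5) via x @ 0.8776
    (3,5) via x @ 2.0323
    (3,6) via y @ 2.4200
    (4,6) via x @ 3.1870
    (5,6) via x @ 4.3417  # hit
  → r_1 = 4.3417
beam 2: φ=0°, α=120°
  direction (-0.5000, 0.8660); cell (1,4); t to first gridline: x 0.4800, y 0.2425 (then +2.0000 / +1.1547)
    (1,5) via y @ 0.2425
    (0,5) via x @ 0.4800  # hit
  → r_2 = 0.4800
beam 3: φ=90°, α=210°
  direction (-0.8660, -0.5000); cell (1,4); t to first gridline: x 0.2771, y 1.5800 (then +1.1547 / +2.0000)
    (0,4) via x @ 0.2771  # hit
  → r_3 = 0.2771

ranges = [4.3417, 0.4800, 0.2771]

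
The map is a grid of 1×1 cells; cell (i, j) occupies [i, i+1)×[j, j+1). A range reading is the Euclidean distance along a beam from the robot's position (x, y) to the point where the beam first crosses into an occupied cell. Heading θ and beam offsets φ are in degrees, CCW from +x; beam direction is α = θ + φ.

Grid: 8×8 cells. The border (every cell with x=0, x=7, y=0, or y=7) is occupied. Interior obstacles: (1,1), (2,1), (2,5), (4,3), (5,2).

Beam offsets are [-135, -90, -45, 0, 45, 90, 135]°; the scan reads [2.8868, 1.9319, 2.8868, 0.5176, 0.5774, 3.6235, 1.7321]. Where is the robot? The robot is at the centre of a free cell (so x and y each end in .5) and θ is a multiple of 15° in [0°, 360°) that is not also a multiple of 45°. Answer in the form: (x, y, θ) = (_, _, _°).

(x, y, θ) = (3.5, 3.5, 345°)

Candidates: 31 free-cell centres × 16 headings = 496 poses. Raycast each; keep the one whose scan matches to 4 dp.
  (1.5, 6.5, 165°): beam 1 = 1.0000 ≠ 2.8868 ✗
  (2.5, 4.5, 60°): beam 1 = 3.6235 ≠ 2.8868 ✗
  (2.5, 6.5, 75°): beam 1 = 0.5774 ≠ 2.8868 ✗
  (5.5, 6.5, 210°): beam 1 = 0.5176 ≠ 2.8868 ✗
  (6.5, 2.5, 300°): beam 1 = 0.5176 ≠ 2.8868 ✗
  …
  (3.5, 3.5, 345°): r_1=2.8868, r_2=1.9319, r_3=2.8868, r_4=0.5176, r_5=0.5774, r_6=3.6235, r_7=1.7321 — all match ✓
Unique over the lattice → pose = (3.5, 3.5, 345°).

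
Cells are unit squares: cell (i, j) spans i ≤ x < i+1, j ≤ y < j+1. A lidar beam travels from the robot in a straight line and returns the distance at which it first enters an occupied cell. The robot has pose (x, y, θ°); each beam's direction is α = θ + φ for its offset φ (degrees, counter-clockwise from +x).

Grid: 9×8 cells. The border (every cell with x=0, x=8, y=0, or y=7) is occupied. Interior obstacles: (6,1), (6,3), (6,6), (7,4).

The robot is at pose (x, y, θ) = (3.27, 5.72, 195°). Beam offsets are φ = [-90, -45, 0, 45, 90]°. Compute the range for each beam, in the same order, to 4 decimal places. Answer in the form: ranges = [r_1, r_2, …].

beam 1: φ=-90°, α=105°
  direction (-0.2588, 0.9659); cell (3,5); t to first gridline: x 1.0432, y 0.2899 (then +3.8637 / +1.0353)
    (3,6) via y @ 0.2899
    (2,6) via x @ 1.0432
    (2,7) via y @ 1.3252  # hit
  → r_1 = 1.3252
beam 2: φ=-45°, α=150°
  direction (-0.8660, 0.5000); cell (3,5); t to first gridline: x 0.3118, y 0.5600 (then +1.1547 / +2.0000)
    (2,5) via x @ 0.3118
    (2,6) via y @ 0.5600
    (1,6) via x @ 1.4665
    (1,7) via y @ 2.5600  # hit
  → r_2 = 2.5600
beam 3: φ=0°, α=195°
  direction (-0.9659, -0.2588); cell (3,5); t to first gridline: x 0.2795, y 2.7819 (then +1.0353 / +3.8637)
    (2,5) via x @ 0.2795
    (1,5) via x @ 1.3148
    (0,5) via x @ 2.3501  # hit
  → r_3 = 2.3501
beam 4: φ=45°, α=240°
  direction (-0.5000, -0.8660); cell (3,5); t to first gridline: x 0.5400, y 0.8314 (then +2.0000 / +1.1547)
    (2,5) via x @ 0.5400
    (2,4) via y @ 0.8314
    (2,3) via y @ 1.9861
    (1,3) via x @ 2.5400
    (1,2) via y @ 3.1408
    (1,1) via y @ 4.2955
    (0,1) via x @ 4.5400  # hit
  → r_4 = 4.5400
beam 5: φ=90°, α=285°
  direction (0.2588, -0.9659); cell (3,5); t to first gridline: x 2.8205, y 0.7454 (then +3.8637 / +1.0353)
    (3,4) via y @ 0.7454
    (3,3) via y @ 1.7807
    (3,2) via y @ 2.8160
    (4,2) via x @ 2.8205
    (4,1) via y @ 3.8512
    (4,0) via y @ 4.8865  # hit
  → r_5 = 4.8865

ranges = [1.3252, 2.5600, 2.3501, 4.5400, 4.8865]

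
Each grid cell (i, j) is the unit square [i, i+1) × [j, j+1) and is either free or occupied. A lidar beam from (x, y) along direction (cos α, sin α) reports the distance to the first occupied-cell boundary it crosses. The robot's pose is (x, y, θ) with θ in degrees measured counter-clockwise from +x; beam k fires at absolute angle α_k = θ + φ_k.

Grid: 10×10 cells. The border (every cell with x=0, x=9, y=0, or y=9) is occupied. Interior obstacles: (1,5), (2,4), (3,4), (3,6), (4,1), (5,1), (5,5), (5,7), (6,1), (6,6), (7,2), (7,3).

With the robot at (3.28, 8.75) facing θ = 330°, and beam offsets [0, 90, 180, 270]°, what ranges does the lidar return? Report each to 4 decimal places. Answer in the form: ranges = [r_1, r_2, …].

ranges = [1.9861, 0.2887, 0.5000, 3.1754]

beam 1: φ=0°, α=330°
  d=(0.8660,-0.5000)  start (3,8)  tX=0.8314 tY=1.5000  stride 1/|dx|=1.1547 1/|dy|=2.0000
    cross x-line → (4,8), t=0.8314
    cross y-line → (4,7), t=1.5000
    cross x-line → (5,7), t=1.9861 (wall)
  → r_1 = 1.9861
beam 2: φ=90°, α=60°
  d=(0.5000,0.8660)  start (3,8)  tX=1.4400 tY=0.2887  stride 1/|dx|=2.0000 1/|dy|=1.1547
    cross y-line → (3,9), t=0.2887 (wall)
  → r_2 = 0.2887
beam 3: φ=180°, α=150°
  d=(-0.8660,0.5000)  start (3,8)  tX=0.3233 tY=0.5000  stride 1/|dx|=1.1547 1/|dy|=2.0000
    cross x-line → (2,8), t=0.3233
    cross y-line → (2,9), t=0.5000 (wall)
  → r_3 = 0.5000
beam 4: φ=270°, α=240°
  d=(-0.5000,-0.8660)  start (3,8)  tX=0.5600 tY=0.8660  stride 1/|dx|=2.0000 1/|dy|=1.1547
    cross x-line → (2,8), t=0.5600
    cross y-line → (2,7), t=0.8660
    cross y-line → (2,6), t=2.0207
    cross x-line → (1,6), t=2.5600
    cross y-line → (1,5), t=3.1754 (wall)
  → r_4 = 3.1754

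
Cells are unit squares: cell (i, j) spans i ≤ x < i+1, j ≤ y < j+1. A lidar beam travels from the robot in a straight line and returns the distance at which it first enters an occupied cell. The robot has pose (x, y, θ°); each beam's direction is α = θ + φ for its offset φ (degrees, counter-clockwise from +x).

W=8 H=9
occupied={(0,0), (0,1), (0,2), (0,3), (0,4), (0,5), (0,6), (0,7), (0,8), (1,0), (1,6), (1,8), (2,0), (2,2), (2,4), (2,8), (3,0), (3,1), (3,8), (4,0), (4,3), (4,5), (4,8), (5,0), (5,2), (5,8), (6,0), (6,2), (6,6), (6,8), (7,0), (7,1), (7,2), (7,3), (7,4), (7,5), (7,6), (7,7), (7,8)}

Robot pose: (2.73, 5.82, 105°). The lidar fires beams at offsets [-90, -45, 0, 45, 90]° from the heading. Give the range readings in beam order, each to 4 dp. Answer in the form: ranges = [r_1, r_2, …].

ranges = [3.3854, 2.5172, 2.2569, 0.8429, 1.7910]

beam 1: φ=-90°, α=15°
  direction (0.9659, 0.2588); cell (2,5); t to first gridline: x 0.2795, y 0.6955 (then +1.0353 / +3.8637)
    (3,5) via x @ 0.2795
    (3,6) via y @ 0.6955
    (4,6) via x @ 1.3148
    (5,6) via x @ 2.3501
    (6,6) via x @ 3.3854  # hit
  → r_1 = 3.3854
beam 2: φ=-45°, α=60°
  direction (0.5000, 0.8660); cell (2,5); t to first gridline: x 0.5400, y 0.2078 (then +2.0000 / +1.1547)
    (2,6) via y @ 0.2078
    (3,6) via x @ 0.5400
    (3,7) via y @ 1.3625
    (3,8) via y @ 2.5172  # hit
  → r_2 = 2.5172
beam 3: φ=0°, α=105°
  direction (-0.2588, 0.9659); cell (2,5); t to first gridline: x 2.8205, y 0.1863 (then +3.8637 / +1.0353)
    (2,6) via y @ 0.1863
    (2,7) via y @ 1.2216
    (2,8) via y @ 2.2569  # hit
  → r_3 = 2.2569
beam 4: φ=45°, α=150°
  direction (-0.8660, 0.5000); cell (2,5); t to first gridline: x 0.8429, y 0.3600 (then +1.1547 / +2.0000)
    (2,6) via y @ 0.3600
    (1,6) via x @ 0.8429  # hit
  → r_4 = 0.8429
beam 5: φ=90°, α=195°
  direction (-0.9659, -0.2588); cell (2,5); t to first gridline: x 0.7558, y 3.1682 (then +1.0353 / +3.8637)
    (1,5) via x @ 0.7558
    (0,5) via x @ 1.7910  # hit
  → r_5 = 1.7910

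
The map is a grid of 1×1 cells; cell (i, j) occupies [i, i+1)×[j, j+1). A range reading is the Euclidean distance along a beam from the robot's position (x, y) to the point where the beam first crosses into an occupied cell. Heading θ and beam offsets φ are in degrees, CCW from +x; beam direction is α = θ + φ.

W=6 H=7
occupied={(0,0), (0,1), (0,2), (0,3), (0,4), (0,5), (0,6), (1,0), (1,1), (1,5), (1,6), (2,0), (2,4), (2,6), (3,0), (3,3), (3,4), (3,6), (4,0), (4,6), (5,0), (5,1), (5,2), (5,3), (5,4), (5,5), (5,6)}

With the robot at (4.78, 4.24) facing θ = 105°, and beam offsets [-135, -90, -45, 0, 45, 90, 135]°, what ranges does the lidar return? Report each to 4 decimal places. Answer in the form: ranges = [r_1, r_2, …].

beam 1: φ=-135°, α=330°
  cosα=0.8660 sinα=-0.5000 | (4,4) | tMaxX 0.2540 tMaxY 0.4800 | tΔX 1.1547 tΔY 2.0000
    t=0.2540 [x] (5,4) — stop
  → r_1 = 0.2540
beam 2: φ=-90°, α=15°
  cosα=0.9659 sinα=0.2588 | (4,4) | tMaxX 0.2278 tMaxY 2.9364 | tΔX 1.0353 tΔY 3.8637
    t=0.2278 [x] (5,4) — stop
  → r_2 = 0.2278
beam 3: φ=-45°, α=60°
  cosα=0.5000 sinα=0.8660 | (4,4) | tMaxX 0.4400 tMaxY 0.8776 | tΔX 2.0000 tΔY 1.1547
    t=0.4400 [x] (5,4) — stop
  → r_3 = 0.4400
beam 4: φ=0°, α=105°
  cosα=-0.2588 sinα=0.9659 | (4,4) | tMaxX 3.0137 tMaxY 0.7868 | tΔX 3.8637 tΔY 1.0353
    t=0.7868 [y] (4,5)
    t=1.8221 [y] (4,6) — stop
  → r_4 = 1.8221
beam 5: φ=45°, α=150°
  cosα=-0.8660 sinα=0.5000 | (4,4) | tMaxX 0.9007 tMaxY 1.5200 | tΔX 1.1547 tΔY 2.0000
    t=0.9007 [x] (3,4) — stop
  → r_5 = 0.9007
beam 6: φ=90°, α=195°
  cosα=-0.9659 sinα=-0.2588 | (4,4) | tMaxX 0.8075 tMaxY 0.9273 | tΔX 1.0353 tΔY 3.8637
    t=0.8075 [x] (3,4) — stop
  → r_6 = 0.8075
beam 7: φ=135°, α=240°
  cosα=-0.5000 sinα=-0.8660 | (4,4) | tMaxX 1.5600 tMaxY 0.2771 | tΔX 2.0000 tΔY 1.1547
    t=0.2771 [y] (4,3)
    t=1.4318 [y] (4,2)
    t=1.5600 [x] (3,2)
    t=2.5865 [y] (3,1)
    t=3.5600 [x] (2,1)
    t=3.7412 [y] (2,0) — stop
  → r_7 = 3.7412

ranges = [0.2540, 0.2278, 0.4400, 1.8221, 0.9007, 0.8075, 3.7412]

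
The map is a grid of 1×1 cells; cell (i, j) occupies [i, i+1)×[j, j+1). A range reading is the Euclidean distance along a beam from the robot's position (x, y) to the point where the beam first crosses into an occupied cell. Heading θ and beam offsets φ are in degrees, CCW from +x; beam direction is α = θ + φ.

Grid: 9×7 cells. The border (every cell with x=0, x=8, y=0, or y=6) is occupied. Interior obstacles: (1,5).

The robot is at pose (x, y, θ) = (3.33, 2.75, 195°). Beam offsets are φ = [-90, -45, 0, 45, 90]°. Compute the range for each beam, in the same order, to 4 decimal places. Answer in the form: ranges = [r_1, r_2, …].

beam 1: φ=-90°, α=105°
  d=(-0.2588,0.9659)  start (3,2)  tX=1.2750 tY=0.2588  stride 1/|dx|=3.8637 1/|dy|=1.0353
    cross y-line → (3,3), t=0.2588
    cross x-line → (2,3), t=1.2750
    cross y-line → (2,4), t=1.2941
    cross y-line → (2,5), t=2.3294
    cross y-line → (2,6), t=3.3646 (wall)
  → r_1 = 3.3646
beam 2: φ=-45°, α=150°
  d=(-0.8660,0.5000)  start (3,2)  tX=0.3811 tY=0.5000  stride 1/|dx|=1.1547 1/|dy|=2.0000
    cross x-line → (2,2), t=0.3811
    cross y-line → (2,3), t=0.5000
    cross x-line → (1,3), t=1.5358
    cross y-line → (1,4), t=2.5000
    cross x-line → (0,4), t=2.6905 (wall)
  → r_2 = 2.6905
beam 3: φ=0°, α=195°
  d=(-0.9659,-0.2588)  start (3,2)  tX=0.3416 tY=2.8978  stride 1/|dx|=1.0353 1/|dy|=3.8637
    cross x-line → (2,2), t=0.3416
    cross x-line → (1,2), t=1.3769
    cross x-line → (0,2), t=2.4122 (wall)
  → r_3 = 2.4122
beam 4: φ=45°, α=240°
  d=(-0.5000,-0.8660)  start (3,2)  tX=0.6600 tY=0.8660  stride 1/|dx|=2.0000 1/|dy|=1.1547
    cross x-line → (2,2), t=0.6600
    cross y-line → (2,1), t=0.8660
    cross y-line → (2,0), t=2.0207 (wall)
  → r_4 = 2.0207
beam 5: φ=90°, α=285°
  d=(0.2588,-0.9659)  start (3,2)  tX=2.5887 tY=0.7765  stride 1/|dx|=3.8637 1/|dy|=1.0353
    cross y-line → (3,1), t=0.7765
    cross y-line → (3,0), t=1.8117 (wall)
  → r_5 = 1.8117

ranges = [3.3646, 2.6905, 2.4122, 2.0207, 1.8117]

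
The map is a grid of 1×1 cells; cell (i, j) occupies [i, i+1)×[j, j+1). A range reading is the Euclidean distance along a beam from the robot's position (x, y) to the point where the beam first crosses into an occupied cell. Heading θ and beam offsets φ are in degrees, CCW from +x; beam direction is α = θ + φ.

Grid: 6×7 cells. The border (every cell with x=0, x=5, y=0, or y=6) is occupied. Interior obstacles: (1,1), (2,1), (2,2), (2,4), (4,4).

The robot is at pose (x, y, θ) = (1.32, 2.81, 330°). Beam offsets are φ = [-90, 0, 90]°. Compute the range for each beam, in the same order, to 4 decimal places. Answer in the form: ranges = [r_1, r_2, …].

ranges = [0.6400, 0.7852, 1.3741]

beam 1: φ=-90°, α=240°
  dir = (cos 240°, sin 240°) = (-0.5000, -0.8660); from cell (1,2)
  next x-line at t=0.6400, next y-line at t=0.9353; Δt_x=2.0000, Δt_y=1.1547
    x: enter (0,2) at t=0.6400 ← occupied
  → r_1 = 0.6400
beam 2: φ=0°, α=330°
  dir = (cos 330°, sin 330°) = (0.8660, -0.5000); from cell (1,2)
  next x-line at t=0.7852, next y-line at t=1.6200; Δt_x=1.1547, Δt_y=2.0000
    x: enter (2,2) at t=0.7852 ← occupied
  → r_2 = 0.7852
beam 3: φ=90°, α=60°
  dir = (cos 60°, sin 60°) = (0.5000, 0.8660); from cell (1,2)
  next x-line at t=1.3600, next y-line at t=0.2194; Δt_x=2.0000, Δt_y=1.1547
    y: enter (1,3) at t=0.2194
    x: enter (2,3) at t=1.3600
    y: enter (2,4) at t=1.3741 ← occupied
  → r_3 = 1.3741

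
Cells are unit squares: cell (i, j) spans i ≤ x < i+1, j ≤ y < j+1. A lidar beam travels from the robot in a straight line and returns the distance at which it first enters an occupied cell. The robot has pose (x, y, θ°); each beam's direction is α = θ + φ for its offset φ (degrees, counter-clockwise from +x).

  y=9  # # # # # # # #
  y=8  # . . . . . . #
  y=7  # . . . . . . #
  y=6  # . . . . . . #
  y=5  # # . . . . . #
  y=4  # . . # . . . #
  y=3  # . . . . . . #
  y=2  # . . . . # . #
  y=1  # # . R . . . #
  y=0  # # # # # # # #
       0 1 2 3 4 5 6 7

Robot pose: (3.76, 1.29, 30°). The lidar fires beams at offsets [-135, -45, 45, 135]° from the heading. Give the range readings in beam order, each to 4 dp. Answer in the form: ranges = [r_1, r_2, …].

ranges = [0.3002, 1.1205, 7.9820, 1.8221]

beam 1: φ=-135°, α=255°
  direction (-0.2588, -0.9659); cell (3,1); t to first gridline: x 2.9364, y 0.3002 (then +3.8637 / +1.0353)
    (3,0) via y @ 0.3002  # hit
  → r_1 = 0.3002
beam 2: φ=-45°, α=345°
  direction (0.9659, -0.2588); cell (3,1); t to first gridline: x 0.2485, y 1.1205 (then +1.0353 / +3.8637)
    (4,1) via x @ 0.2485
    (4,0) via y @ 1.1205  # hit
  → r_2 = 1.1205
beam 3: φ=45°, α=75°
  direction (0.2588, 0.9659); cell (3,1); t to first gridline: x 0.9273, y 0.7350 (then +3.8637 / +1.0353)
    (3,2) via y @ 0.7350
    (4,2) via x @ 0.9273
    (4,3) via y @ 1.7703
    (4,4) via y @ 2.8056
    (4,5) via y @ 3.8409
    (5,5) via x @ 4.7910
    (5,6) via y @ 4.8762
    (5,7) via y @ 5.9114
    (5,8) via y @ 6.9467
    (5,9) via y @ 7.9820  # hit
  → r_3 = 7.9820
beam 4: φ=135°, α=165°
  direction (-0.9659, 0.2588); cell (3,1); t to first gridline: x 0.7868, y 2.7432 (then +1.0353 / +3.8637)
    (2,1) via x @ 0.7868
    (1,1) via x @ 1.8221  # hit
  → r_4 = 1.8221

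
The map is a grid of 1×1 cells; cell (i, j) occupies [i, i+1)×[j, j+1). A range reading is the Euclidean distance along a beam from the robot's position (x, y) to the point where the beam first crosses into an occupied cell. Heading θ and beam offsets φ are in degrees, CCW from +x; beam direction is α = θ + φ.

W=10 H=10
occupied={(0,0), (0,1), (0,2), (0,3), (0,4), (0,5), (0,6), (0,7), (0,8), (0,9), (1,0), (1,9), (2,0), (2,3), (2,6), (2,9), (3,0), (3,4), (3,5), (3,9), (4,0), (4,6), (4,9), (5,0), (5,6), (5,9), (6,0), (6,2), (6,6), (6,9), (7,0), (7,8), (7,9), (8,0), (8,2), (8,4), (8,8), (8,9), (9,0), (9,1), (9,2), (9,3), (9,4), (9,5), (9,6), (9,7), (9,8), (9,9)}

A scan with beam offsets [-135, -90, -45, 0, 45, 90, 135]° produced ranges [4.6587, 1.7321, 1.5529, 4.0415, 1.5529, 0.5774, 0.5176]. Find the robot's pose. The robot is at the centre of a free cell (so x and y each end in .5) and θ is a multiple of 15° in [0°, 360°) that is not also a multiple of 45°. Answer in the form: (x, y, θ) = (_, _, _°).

Enumerate (i+0.5, j+0.5, θ) over the 52 free cells and 16 admissible headings. For each, cast all 7 beams and compare to the given ranges.
  (2.5, 7.5, 240°): beam 1 = 1.5529 ≠ 4.6587 ✗
  (8.5, 7.5, 255°): beam 1 = 0.5774 ≠ 4.6587 ✗
  (1.5, 5.5, 255°): beam 1 = 1.0000 ≠ 4.6587 ✗
  (1.5, 3.5, 345°): beam 1 = 0.5774 ≠ 4.6587 ✗
  (1.5, 2.5, 330°): beam 1 = 0.5176 ≠ 4.6587 ✗
  …
  (5.5, 8.5, 330°): r_1=4.6587, r_2=1.7321, r_3=1.5529, r_4=4.0415, r_5=1.5529, r_6=0.5774, r_7=0.5176 — all match ✓
No second candidate reproduces the full scan.

(x, y, θ) = (5.5, 8.5, 330°)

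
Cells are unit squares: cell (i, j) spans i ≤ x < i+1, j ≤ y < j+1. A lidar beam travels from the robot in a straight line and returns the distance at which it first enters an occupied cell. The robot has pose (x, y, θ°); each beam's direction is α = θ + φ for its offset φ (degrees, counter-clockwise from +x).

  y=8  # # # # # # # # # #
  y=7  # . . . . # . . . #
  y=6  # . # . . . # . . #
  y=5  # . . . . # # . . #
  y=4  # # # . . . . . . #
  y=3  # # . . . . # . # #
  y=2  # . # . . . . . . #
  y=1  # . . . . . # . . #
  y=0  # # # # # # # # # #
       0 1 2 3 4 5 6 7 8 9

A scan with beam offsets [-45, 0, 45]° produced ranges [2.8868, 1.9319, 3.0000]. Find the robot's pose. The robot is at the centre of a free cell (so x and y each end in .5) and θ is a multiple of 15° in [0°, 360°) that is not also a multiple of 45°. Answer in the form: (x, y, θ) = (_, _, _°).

(x, y, θ) = (3.5, 4.5, 15°)

Candidates: 44 free-cell centres × 16 headings = 704 poses. Raycast each; keep the one whose scan matches to 4 dp.
  (7.5, 6.5, 255°): beam 1 = 0.5774 ≠ 2.8868 ✗
  (3.5, 6.5, 240°): beam 1 = 0.5176 ≠ 2.8868 ✗
  (7.5, 1.5, 255°): beam 1 = 0.5774 ≠ 2.8868 ✗
  (1.5, 1.5, 345°): beam 1 = 0.5774 ≠ 2.8868 ✗
  …
  (3.5, 4.5, 15°): r_1=2.8868, r_2=1.9319, r_3=3.0000 — all match ✓
Unique over the lattice → pose = (3.5, 4.5, 15°).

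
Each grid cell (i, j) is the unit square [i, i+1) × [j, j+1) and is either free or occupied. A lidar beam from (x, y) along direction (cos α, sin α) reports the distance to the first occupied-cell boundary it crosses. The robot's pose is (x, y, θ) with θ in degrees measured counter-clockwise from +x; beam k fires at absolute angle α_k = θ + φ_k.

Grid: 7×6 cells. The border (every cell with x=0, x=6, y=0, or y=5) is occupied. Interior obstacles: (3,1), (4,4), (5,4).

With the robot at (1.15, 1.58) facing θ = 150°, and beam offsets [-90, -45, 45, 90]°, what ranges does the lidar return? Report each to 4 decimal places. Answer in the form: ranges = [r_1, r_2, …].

beam 1: φ=-90°, α=60°
  direction (0.5000, 0.8660); cell (1,1); t to first gridline: x 1.7000, y 0.4850 (then +2.0000 / +1.1547)
    (1,2) via y @ 0.4850
    (1,3) via y @ 1.6397
    (2,3) via x @ 1.7000
    (2,4) via y @ 2.7944
    (3,4) via x @ 3.7000
    (3,5) via y @ 3.9491  # hit
  → r_1 = 3.9491
beam 2: φ=-45°, α=105°
  direction (-0.2588, 0.9659); cell (1,1); t to first gridline: x 0.5796, y 0.4348 (then +3.8637 / +1.0353)
    (1,2) via y @ 0.4348
    (0,2) via x @ 0.5796  # hit
  → r_2 = 0.5796
beam 3: φ=45°, α=195°
  direction (-0.9659, -0.2588); cell (1,1); t to first gridline: x 0.1553, y 2.2409 (then +1.0353 / +3.8637)
    (0,1) via x @ 0.1553  # hit
  → r_3 = 0.1553
beam 4: φ=90°, α=240°
  direction (-0.5000, -0.8660); cell (1,1); t to first gridline: x 0.3000, y 0.6697 (then +2.0000 / +1.1547)
    (0,1) via x @ 0.3000  # hit
  → r_4 = 0.3000

ranges = [3.9491, 0.5796, 0.1553, 0.3000]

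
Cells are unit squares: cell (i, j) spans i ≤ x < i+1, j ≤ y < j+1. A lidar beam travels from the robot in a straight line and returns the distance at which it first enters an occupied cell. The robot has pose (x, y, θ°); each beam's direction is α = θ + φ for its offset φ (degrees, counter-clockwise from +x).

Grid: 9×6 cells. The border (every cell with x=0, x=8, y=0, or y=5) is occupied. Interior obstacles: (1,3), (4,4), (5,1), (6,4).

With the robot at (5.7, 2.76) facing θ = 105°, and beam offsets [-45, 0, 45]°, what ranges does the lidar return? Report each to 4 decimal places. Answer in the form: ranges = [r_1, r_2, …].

ranges = [1.4318, 2.3190, 4.4800]

beam 1: φ=-45°, α=60°
  cosα=0.5000 sinα=0.8660 | (5,2) | tMaxX 0.6000 tMaxY 0.2771 | tΔX 2.0000 tΔY 1.1547
    t=0.2771 [y] (5,3)
    t=0.6000 [x] (6,3)
    t=1.4318 [y] (6,4) — stop
  → r_1 = 1.4318
beam 2: φ=0°, α=105°
  cosα=-0.2588 sinα=0.9659 | (5,2) | tMaxX 2.7046 tMaxY 0.2485 | tΔX 3.8637 tΔY 1.0353
    t=0.2485 [y] (5,3)
    t=1.2837 [y] (5,4)
    t=2.3190 [y] (5,5) — stop
  → r_2 = 2.3190
beam 3: φ=45°, α=150°
  cosα=-0.8660 sinα=0.5000 | (5,2) | tMaxX 0.8083 tMaxY 0.4800 | tΔX 1.1547 tΔY 2.0000
    t=0.4800 [y] (5,3)
    t=0.8083 [x] (4,3)
    t=1.9630 [x] (3,3)
    t=2.4800 [y] (3,4)
    t=3.1177 [x] (2,4)
    t=4.2724 [x] (1,4)
    t=4.4800 [y] (1,5) — stop
  → r_3 = 4.4800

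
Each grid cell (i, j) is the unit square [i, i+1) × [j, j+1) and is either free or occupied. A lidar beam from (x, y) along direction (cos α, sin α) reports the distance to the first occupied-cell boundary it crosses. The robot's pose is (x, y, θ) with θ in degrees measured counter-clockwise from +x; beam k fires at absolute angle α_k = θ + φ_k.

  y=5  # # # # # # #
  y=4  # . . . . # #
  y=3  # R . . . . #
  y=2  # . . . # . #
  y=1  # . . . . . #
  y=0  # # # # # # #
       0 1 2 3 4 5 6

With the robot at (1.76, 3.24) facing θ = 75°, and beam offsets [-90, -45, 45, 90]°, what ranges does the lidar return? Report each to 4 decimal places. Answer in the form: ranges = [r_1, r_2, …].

ranges = [2.3190, 3.5200, 1.5200, 0.7868]

beam 1: φ=-90°, α=345°
  d=(0.9659,-0.2588)  start (1,3)  tX=0.2485 tY=0.9273  stride 1/|dx|=1.0353 1/|dy|=3.8637
    cross x-line → (2,3), t=0.2485
    cross y-line → (2,2), t=0.9273
    cross x-line → (3,2), t=1.2837
    cross x-line → (4,2), t=2.3190 (wall)
  → r_1 = 2.3190
beam 2: φ=-45°, α=30°
  d=(0.8660,0.5000)  start (1,3)  tX=0.2771 tY=1.5200  stride 1/|dx|=1.1547 1/|dy|=2.0000
    cross x-line → (2,3), t=0.2771
    cross x-line → (3,3), t=1.4318
    cross y-line → (3,4), t=1.5200
    cross x-line → (4,4), t=2.5865
    cross y-line → (4,5), t=3.5200 (wall)
  → r_2 = 3.5200
beam 3: φ=45°, α=120°
  d=(-0.5000,0.8660)  start (1,3)  tX=1.5200 tY=0.8776  stride 1/|dx|=2.0000 1/|dy|=1.1547
    cross y-line → (1,4), t=0.8776
    cross x-line → (0,4), t=1.5200 (wall)
  → r_3 = 1.5200
beam 4: φ=90°, α=165°
  d=(-0.9659,0.2588)  start (1,3)  tX=0.7868 tY=2.9364  stride 1/|dx|=1.0353 1/|dy|=3.8637
    cross x-line → (0,3), t=0.7868 (wall)
  → r_4 = 0.7868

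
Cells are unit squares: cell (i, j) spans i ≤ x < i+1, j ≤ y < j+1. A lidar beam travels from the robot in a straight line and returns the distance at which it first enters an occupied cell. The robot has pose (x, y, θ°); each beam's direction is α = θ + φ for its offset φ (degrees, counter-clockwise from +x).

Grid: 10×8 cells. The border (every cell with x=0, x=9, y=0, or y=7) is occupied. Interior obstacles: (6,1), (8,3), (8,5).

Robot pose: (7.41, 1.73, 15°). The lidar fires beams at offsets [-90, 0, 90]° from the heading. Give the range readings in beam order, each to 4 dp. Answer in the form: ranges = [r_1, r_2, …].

ranges = [0.7558, 1.6461, 5.4559]

beam 1: φ=-90°, α=285°
  direction (0.2588, -0.9659); cell (7,1); t to first gridline: x 2.2796, y 0.7558 (then +3.8637 / +1.0353)
    (7,0) via y @ 0.7558  # hit
  → r_1 = 0.7558
beam 2: φ=0°, α=15°
  direction (0.9659, 0.2588); cell (7,1); t to first gridline: x 0.6108, y 1.0432 (then +1.0353 / +3.8637)
    (8,1) via x @ 0.6108
    (8,2) via y @ 1.0432
    (9,2) via x @ 1.6461  # hit
  → r_2 = 1.6461
beam 3: φ=90°, α=105°
  direction (-0.2588, 0.9659); cell (7,1); t to first gridline: x 1.5841, y 0.2795 (then +3.8637 / +1.0353)
    (7,2) via y @ 0.2795
    (7,3) via y @ 1.3148
    (6,3) via x @ 1.5841
    (6,4) via y @ 2.3501
    (6,5) via y @ 3.3854
    (6,6) via y @ 4.4206
    (5,6) via x @ 5.4478
    (5,7) via y @ 5.4559  # hit
  → r_3 = 5.4559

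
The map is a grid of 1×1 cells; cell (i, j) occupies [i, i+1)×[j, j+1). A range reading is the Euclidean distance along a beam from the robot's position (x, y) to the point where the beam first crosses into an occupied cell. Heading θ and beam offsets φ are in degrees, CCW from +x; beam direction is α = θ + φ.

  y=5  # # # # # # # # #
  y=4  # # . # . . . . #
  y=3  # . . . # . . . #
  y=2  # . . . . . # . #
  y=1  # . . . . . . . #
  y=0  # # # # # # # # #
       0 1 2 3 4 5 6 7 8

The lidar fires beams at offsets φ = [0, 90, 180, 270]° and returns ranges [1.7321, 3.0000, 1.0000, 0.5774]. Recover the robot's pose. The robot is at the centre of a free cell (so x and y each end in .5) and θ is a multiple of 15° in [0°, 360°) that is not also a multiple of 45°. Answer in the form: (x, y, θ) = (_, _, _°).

(x, y, θ) = (6.5, 4.5, 210°)

Candidates: 24 free-cell centres × 16 headings = 384 poses. Raycast each; keep the one whose scan matches to 4 dp.
  (2.5, 4.5, 105°): beam 1 = 0.5176 ≠ 1.7321 ✗
  (1.5, 2.5, 285°): beam 1 = 1.5529 ≠ 1.7321 ✗
  (7.5, 2.5, 240°): beam 2 = 0.5774 ≠ 3.0000 ✗
  …
  (6.5, 4.5, 210°): r_1=1.7321, r_2=3.0000, r_3=1.0000, r_4=0.5774 — all match ✓
Only this pose fits every beam.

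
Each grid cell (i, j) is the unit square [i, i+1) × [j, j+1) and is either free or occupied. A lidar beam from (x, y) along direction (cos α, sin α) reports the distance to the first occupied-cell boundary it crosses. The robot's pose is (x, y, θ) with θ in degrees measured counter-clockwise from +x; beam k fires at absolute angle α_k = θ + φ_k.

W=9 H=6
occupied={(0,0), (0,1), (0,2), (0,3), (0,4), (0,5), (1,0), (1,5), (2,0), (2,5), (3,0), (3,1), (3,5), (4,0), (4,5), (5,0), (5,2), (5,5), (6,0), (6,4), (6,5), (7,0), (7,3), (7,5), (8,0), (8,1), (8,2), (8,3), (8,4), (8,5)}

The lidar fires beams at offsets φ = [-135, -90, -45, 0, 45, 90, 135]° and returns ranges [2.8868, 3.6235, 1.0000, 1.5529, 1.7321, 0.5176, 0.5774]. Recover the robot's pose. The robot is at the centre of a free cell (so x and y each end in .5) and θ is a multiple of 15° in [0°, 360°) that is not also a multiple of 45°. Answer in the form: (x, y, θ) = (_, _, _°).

(x, y, θ) = (4.5, 2.5, 255°)

The pose lattice has 24·16 = 384 candidates. Test each by forward raycasting.
  (1.5, 1.5, 285°): beam 1 = 0.5774 ≠ 2.8868 ✗
  (2.5, 2.5, 300°): beam 1 = 1.5529 ≠ 2.8868 ✗
  (2.5, 3.5, 60°): beam 1 = 1.9319 ≠ 2.8868 ✗
  …
  (4.5, 2.5, 255°): r_1=2.8868, r_2=3.6235, r_3=1.0000, r_4=1.5529, r_5=1.7321, r_6=0.5176, r_7=0.5774 — all match ✓
Only this pose fits every beam.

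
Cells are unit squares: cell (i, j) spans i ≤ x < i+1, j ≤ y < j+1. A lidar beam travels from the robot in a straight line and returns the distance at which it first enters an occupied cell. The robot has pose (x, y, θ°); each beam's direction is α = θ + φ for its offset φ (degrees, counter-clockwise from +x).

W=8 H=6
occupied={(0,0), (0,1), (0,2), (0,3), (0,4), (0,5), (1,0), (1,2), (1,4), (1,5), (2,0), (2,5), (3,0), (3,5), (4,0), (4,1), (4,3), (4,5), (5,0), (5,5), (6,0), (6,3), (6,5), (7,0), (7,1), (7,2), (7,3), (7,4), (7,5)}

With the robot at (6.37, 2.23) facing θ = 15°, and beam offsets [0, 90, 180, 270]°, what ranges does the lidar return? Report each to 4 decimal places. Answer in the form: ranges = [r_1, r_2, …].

beam 1: φ=0°, α=15°
  d=(0.9659,0.2588)  start (6,2)  tX=0.6522 tY=2.9751  stride 1/|dx|=1.0353 1/|dy|=3.8637
    cross x-line → (7,2), t=0.6522 (wall)
  → r_1 = 0.6522
beam 2: φ=90°, α=105°
  d=(-0.2588,0.9659)  start (6,2)  tX=1.4296 tY=0.7972  stride 1/|dx|=3.8637 1/|dy|=1.0353
    cross y-line → (6,3), t=0.7972 (wall)
  → r_2 = 0.7972
beam 3: φ=180°, α=195°
  d=(-0.9659,-0.2588)  start (6,2)  tX=0.3831 tY=0.8887  stride 1/|dx|=1.0353 1/|dy|=3.8637
    cross x-line → (5,2), t=0.3831
    cross y-line → (5,1), t=0.8887
    cross x-line → (4,1), t=1.4183 (wall)
  → r_3 = 1.4183
beam 4: φ=270°, α=285°
  d=(0.2588,-0.9659)  start (6,2)  tX=2.4341 tY=0.2381  stride 1/|dx|=3.8637 1/|dy|=1.0353
    cross y-line → (6,1), t=0.2381
    cross y-line → (6,0), t=1.2734 (wall)
  → r_4 = 1.2734

ranges = [0.6522, 0.7972, 1.4183, 1.2734]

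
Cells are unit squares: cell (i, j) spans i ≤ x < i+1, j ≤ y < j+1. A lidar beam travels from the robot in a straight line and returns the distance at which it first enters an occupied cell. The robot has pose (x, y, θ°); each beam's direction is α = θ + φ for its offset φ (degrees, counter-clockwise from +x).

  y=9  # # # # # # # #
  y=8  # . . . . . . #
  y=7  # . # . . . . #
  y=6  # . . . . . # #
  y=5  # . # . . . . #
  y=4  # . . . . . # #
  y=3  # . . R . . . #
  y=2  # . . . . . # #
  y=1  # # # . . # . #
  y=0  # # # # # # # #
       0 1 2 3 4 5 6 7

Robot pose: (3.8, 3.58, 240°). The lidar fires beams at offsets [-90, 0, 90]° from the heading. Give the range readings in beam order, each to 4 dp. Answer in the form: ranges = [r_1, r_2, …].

beam 1: φ=-90°, α=150°
  cosα=-0.8660 sinα=0.5000 | (3,3) | tMaxX 0.9238 tMaxY 0.8400 | tΔX 1.1547 tΔY 2.0000
    t=0.8400 [y] (3,4)
    t=0.9238 [x] (2,4)
    t=2.0785 [x] (1,4)
    t=2.8400 [y] (1,5)
    t=3.2332 [x] (0,5) — stop
  → r_1 = 3.2332
beam 2: φ=0°, α=240°
  cosα=-0.5000 sinα=-0.8660 | (3,3) | tMaxX 1.6000 tMaxY 0.6697 | tΔX 2.0000 tΔY 1.1547
    t=0.6697 [y] (3,2)
    t=1.6000 [x] (2,2)
    t=1.8244 [y] (2,1) — stop
  → r_2 = 1.8244
beam 3: φ=90°, α=330°
  cosα=0.8660 sinα=-0.5000 | (3,3) | tMaxX 0.2309 tMaxY 1.1600 | tΔX 1.1547 tΔY 2.0000
    t=0.2309 [x] (4,3)
    t=1.1600 [y] (4,2)
    t=1.3856 [x] (5,2)
    t=2.5403 [x] (6,2) — stop
  → r_3 = 2.5403

ranges = [3.2332, 1.8244, 2.5403]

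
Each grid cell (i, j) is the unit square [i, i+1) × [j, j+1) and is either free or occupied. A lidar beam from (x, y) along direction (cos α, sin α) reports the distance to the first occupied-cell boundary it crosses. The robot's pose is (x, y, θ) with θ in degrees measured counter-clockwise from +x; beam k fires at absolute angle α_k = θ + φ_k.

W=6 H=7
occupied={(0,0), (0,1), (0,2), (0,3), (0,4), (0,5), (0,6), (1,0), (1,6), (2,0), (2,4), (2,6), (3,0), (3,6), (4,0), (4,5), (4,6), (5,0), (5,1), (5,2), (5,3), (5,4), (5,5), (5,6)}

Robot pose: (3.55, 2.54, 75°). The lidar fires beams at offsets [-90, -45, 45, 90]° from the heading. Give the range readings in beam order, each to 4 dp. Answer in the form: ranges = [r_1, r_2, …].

beam 1: φ=-90°, α=345°
  cosα=0.9659 sinα=-0.2588 | (3,2) | tMaxX 0.4659 tMaxY 2.0864 | tΔX 1.0353 tΔY 3.8637
    t=0.4659 [x] (4,2)
    t=1.5012 [x] (5,2) — stop
  → r_1 = 1.5012
beam 2: φ=-45°, α=30°
  cosα=0.8660 sinα=0.5000 | (3,2) | tMaxX 0.5196 tMaxY 0.9200 | tΔX 1.1547 tΔY 2.0000
    t=0.5196 [x] (4,2)
    t=0.9200 [y] (4,3)
    t=1.6743 [x] (5,3) — stop
  → r_2 = 1.6743
beam 3: φ=45°, α=120°
  cosα=-0.5000 sinα=0.8660 | (3,2) | tMaxX 1.1000 tMaxY 0.5312 | tΔX 2.0000 tΔY 1.1547
    t=0.5312 [y] (3,3)
    t=1.1000 [x] (2,3)
    t=1.6859 [y] (2,4) — stop
  → r_3 = 1.6859
beam 4: φ=90°, α=165°
  cosα=-0.9659 sinα=0.2588 | (3,2) | tMaxX 0.5694 tMaxY 1.7773 | tΔX 1.0353 tΔY 3.8637
    t=0.5694 [x] (2,2)
    t=1.6047 [x] (1,2)
    t=1.7773 [y] (1,3)
    t=2.6400 [x] (0,3) — stop
  → r_4 = 2.6400

ranges = [1.5012, 1.6743, 1.6859, 2.6400]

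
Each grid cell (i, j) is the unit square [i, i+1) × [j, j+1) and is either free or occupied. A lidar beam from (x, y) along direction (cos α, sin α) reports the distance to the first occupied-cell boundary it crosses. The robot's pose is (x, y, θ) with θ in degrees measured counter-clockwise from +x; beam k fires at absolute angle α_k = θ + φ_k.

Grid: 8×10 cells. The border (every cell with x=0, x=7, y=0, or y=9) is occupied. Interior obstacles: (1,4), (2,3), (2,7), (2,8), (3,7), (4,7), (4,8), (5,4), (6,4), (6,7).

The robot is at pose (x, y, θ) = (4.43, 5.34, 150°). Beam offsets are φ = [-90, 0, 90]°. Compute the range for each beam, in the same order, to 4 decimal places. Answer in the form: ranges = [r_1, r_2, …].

beam 1: φ=-90°, α=60°
  dir = (cos 60°, sin 60°) = (0.5000, 0.8660); from cell (4,5)
  next x-line at t=1.1400, next y-line at t=0.7621; Δt_x=2.0000, Δt_y=1.1547
    y: enter (4,6) at t=0.7621
    x: enter (5,6) at t=1.1400
    y: enter (5,7) at t=1.9168
    y: enter (5,8) at t=3.0715
    x: enter (6,8) at t=3.1400
    y: enter (6,9) at t=4.2262 ← occupied
  → r_1 = 4.2262
beam 2: φ=0°, α=150°
  dir = (cos 150°, sin 150°) = (-0.8660, 0.5000); from cell (4,5)
  next x-line at t=0.4965, next y-line at t=1.3200; Δt_x=1.1547, Δt_y=2.0000
    x: enter (3,5) at t=0.4965
    y: enter (3,6) at t=1.3200
    x: enter (2,6) at t=1.6512
    x: enter (1,6) at t=2.8059
    y: enter (1,7) at t=3.3200
    x: enter (0,7) at t=3.9606 ← occupied
  → r_2 = 3.9606
beam 3: φ=90°, α=240°
  dir = (cos 240°, sin 240°) = (-0.5000, -0.8660); from cell (4,5)
  next x-line at t=0.8600, next y-line at t=0.3926; Δt_x=2.0000, Δt_y=1.1547
    y: enter (4,4) at t=0.3926
    x: enter (3,4) at t=0.8600
    y: enter (3,3) at t=1.5473
    y: enter (3,2) at t=2.7020
    x: enter (2,2) at t=2.8600
    y: enter (2,1) at t=3.8567
    x: enter (1,1) at t=4.8600
    y: enter (1,0) at t=5.0114 ← occupied
  → r_3 = 5.0114

ranges = [4.2262, 3.9606, 5.0114]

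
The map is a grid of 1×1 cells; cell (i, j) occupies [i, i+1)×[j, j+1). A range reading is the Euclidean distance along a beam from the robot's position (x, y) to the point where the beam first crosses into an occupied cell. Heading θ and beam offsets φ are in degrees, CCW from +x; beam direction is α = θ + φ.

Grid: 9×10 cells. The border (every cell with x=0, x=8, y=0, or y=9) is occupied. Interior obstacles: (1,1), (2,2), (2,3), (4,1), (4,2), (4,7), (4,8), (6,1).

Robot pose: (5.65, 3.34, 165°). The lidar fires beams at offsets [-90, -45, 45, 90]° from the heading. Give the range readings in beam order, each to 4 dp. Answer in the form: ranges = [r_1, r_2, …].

beam 1: φ=-90°, α=75°
  dir = (cos 75°, sin 75°) = (0.2588, 0.9659); from cell (5,3)
  next x-line at t=1.3523, next y-line at t=0.6833; Δt_x=3.8637, Δt_y=1.0353
    y: enter (5,4) at t=0.6833
    x: enter (6,4) at t=1.3523
    y: enter (6,5) at t=1.7186
    y: enter (6,6) at t=2.7538
    y: enter (6,7) at t=3.7891
    y: enter (6,8) at t=4.8244
    x: enter (7,8) at t=5.2160
    y: enter (7,9) at t=5.8597 ← occupied
  → r_1 = 5.8597
beam 2: φ=-45°, α=120°
  dir = (cos 120°, sin 120°) = (-0.5000, 0.8660); from cell (5,3)
  next x-line at t=1.3000, next y-line at t=0.7621; Δt_x=2.0000, Δt_y=1.1547
    y: enter (5,4) at t=0.7621
    x: enter (4,4) at t=1.3000
    y: enter (4,5) at t=1.9168
    y: enter (4,6) at t=3.0715
    x: enter (3,6) at t=3.3000
    y: enter (3,7) at t=4.2262
    x: enter (2,7) at t=5.3000
    y: enter (2,8) at t=5.3809
    y: enter (2,9) at t=6.5356 ← occupied
  → r_2 = 6.5356
beam 3: φ=45°, α=210°
  dir = (cos 210°, sin 210°) = (-0.8660, -0.5000); from cell (5,3)
  next x-line at t=0.7506, next y-line at t=0.6800; Δt_x=1.1547, Δt_y=2.0000
    y: enter (5,2) at t=0.6800
    x: enter (4,2) at t=0.7506 ← occupied
  → r_3 = 0.7506
beam 4: φ=90°, α=255°
  dir = (cos 255°, sin 255°) = (-0.2588, -0.9659); from cell (5,3)
  next x-line at t=2.5114, next y-line at t=0.3520; Δt_x=3.8637, Δt_y=1.0353
    y: enter (5,2) at t=0.3520
    y: enter (5,1) at t=1.3873
    y: enter (5,0) at t=2.4225 ← occupied
  → r_4 = 2.4225

ranges = [5.8597, 6.5356, 0.7506, 2.4225]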